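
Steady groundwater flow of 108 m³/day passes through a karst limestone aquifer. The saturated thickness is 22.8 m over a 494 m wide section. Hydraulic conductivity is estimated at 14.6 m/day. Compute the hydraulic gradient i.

Cross-sectional area A = 494 × 22.8 = 11263 m².
From Q = K·A·i, i = Q / (K·A) = 108 / (14.60 × 11263) = 0.0006568.

0.000657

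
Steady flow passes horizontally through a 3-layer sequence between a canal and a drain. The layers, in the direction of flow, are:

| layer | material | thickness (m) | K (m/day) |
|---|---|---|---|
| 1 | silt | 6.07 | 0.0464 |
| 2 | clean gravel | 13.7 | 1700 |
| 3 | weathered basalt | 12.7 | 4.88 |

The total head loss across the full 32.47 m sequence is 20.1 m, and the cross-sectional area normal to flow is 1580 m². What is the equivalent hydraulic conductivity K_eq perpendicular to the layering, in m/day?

Flow is perpendicular to layering, so the layers act in series and the equivalent K is the thickness-weighted harmonic mean.
Total thickness L = 6.07 + 13.7 + 12.7 = 32.47 m.
Σ(b_i/K_i) = 6.07/0.0464 + 13.7/1700 + 12.7/4.88 = 133.4 d.
K_eq = L / Σ(b_i/K_i) = 32.47 / 133.4 = 0.2433 m/day.

0.243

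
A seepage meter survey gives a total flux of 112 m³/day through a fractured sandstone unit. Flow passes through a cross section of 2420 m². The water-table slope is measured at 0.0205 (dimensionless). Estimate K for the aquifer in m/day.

2.26

Hydraulic gradient i = 0.0205.
From Q = K·A·i, K = Q / (A·i) = 112 / (2420 × 0.02050) = 2.258 m/day.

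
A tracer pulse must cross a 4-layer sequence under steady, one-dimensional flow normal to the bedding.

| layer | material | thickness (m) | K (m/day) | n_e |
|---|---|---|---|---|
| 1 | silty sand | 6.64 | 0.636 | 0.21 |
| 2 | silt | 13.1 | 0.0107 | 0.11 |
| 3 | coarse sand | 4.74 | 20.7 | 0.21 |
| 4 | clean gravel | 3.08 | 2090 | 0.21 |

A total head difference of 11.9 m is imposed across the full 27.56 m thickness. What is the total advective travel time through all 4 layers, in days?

465

With flow normal to the layers, continuity requires the same specific discharge q through every layer.
Σ(b_i/K_i) = 6.64/0.636 + 13.1/0.0107 + 4.74/20.7 + 3.08/2090 = 1235 d.
q = Δh / Σ(b_i/K_i) = 11.9 / 1235 = 0.009636 m/day.
In each layer the seepage velocity is v_i = q/n_i, so the layer transit time is t_i = b_i·n_i / q:
  layer 1 (silty sand): t_1 = 6.64 × 0.21 / 0.009636 = 144.7 d
  layer 2 (silt): t_2 = 13.1 × 0.11 / 0.009636 = 149.5 d
  layer 3 (coarse sand): t_3 = 4.74 × 0.21 / 0.009636 = 103.3 d
  layer 4 (clean gravel): t_4 = 3.08 × 0.21 / 0.009636 = 67.12 d
Total t = Σ t_i = 464.7 days.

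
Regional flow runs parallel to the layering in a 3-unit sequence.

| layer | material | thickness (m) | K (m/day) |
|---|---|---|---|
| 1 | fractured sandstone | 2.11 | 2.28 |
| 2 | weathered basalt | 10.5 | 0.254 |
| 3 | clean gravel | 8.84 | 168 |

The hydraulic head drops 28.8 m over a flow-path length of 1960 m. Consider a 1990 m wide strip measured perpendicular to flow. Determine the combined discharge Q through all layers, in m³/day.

Flow is parallel to layering, so each bed carries its own Darcy discharge and the transmissivities add.
Σ(K_i·b_i) = 2.28×2.11 + 0.254×10.5 + 168×8.84 = 1493 m²/day.
Hydraulic gradient i = Δh / L = 28.8 / 1960 = 0.01469.
Q = Σ(K_i·b_i) · W · i = 1493 × 1990 × 0.01469 = 43645 m³/day.

43600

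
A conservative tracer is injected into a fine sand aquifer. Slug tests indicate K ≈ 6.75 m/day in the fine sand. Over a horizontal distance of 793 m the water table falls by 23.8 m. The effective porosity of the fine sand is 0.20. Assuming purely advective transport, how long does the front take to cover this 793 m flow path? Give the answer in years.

Hydraulic gradient i = Δh / L = 23.8 / 793 = 0.03001.
Darcy flux q = K · i = 6.750 × 0.03001 = 0.2026 m/day.
Seepage velocity v = q / n_e = 0.2026 / 0.20 = 1.013 m/day.
Travel time t = L / v = 793 / 1.013 = 782.9 days = 2.143 years.

2.14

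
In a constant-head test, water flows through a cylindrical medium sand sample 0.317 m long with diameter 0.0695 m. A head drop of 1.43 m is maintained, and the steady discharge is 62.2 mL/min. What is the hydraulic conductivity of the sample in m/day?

5.23

Cross-sectional area A = π·(d/2)² = π × (0.0695/2)² = 0.003794 m².
Convert discharge: 62.2 mL/min = 1.037e-06 m³/s.
Darcy's law rearranged: K = Q·L / (A·Δh) = 1.037e-06 × 0.317 / (0.003794 × 1.43) = 6.058e-05 m/s = 5.234 m/day.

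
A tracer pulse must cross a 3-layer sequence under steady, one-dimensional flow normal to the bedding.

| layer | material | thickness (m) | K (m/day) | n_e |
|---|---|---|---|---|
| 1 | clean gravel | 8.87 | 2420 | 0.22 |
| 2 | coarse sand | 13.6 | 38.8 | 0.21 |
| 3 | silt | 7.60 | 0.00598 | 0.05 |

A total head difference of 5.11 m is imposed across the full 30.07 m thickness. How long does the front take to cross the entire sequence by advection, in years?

3.53

With flow normal to the layers, continuity requires the same specific discharge q through every layer.
Σ(b_i/K_i) = 8.87/2420 + 13.6/38.8 + 7.60/0.00598 = 1271 d.
q = Δh / Σ(b_i/K_i) = 5.11 / 1271 = 0.004020 m/day.
In each layer the seepage velocity is v_i = q/n_i, so the layer transit time is t_i = b_i·n_i / q:
  layer 1 (clean gravel): t_1 = 8.87 × 0.22 / 0.004020 = 485.5 d
  layer 2 (coarse sand): t_2 = 13.6 × 0.21 / 0.004020 = 710.5 d
  layer 3 (silt): t_3 = 7.60 × 0.05 / 0.004020 = 94.54 d
Total t = Σ t_i = 1291 days = 3.533 years.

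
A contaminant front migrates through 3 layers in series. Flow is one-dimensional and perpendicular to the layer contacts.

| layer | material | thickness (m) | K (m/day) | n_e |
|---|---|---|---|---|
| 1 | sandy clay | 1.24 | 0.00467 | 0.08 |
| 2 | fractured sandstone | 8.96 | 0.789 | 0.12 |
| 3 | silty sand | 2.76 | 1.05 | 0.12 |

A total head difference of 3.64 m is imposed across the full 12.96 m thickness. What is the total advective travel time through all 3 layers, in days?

With flow normal to the layers, continuity requires the same specific discharge q through every layer.
Σ(b_i/K_i) = 1.24/0.00467 + 8.96/0.789 + 2.76/1.05 = 279.5 d.
q = Δh / Σ(b_i/K_i) = 3.64 / 279.5 = 0.01302 m/day.
In each layer the seepage velocity is v_i = q/n_i, so the layer transit time is t_i = b_i·n_i / q:
  layer 1 (sandy clay): t_1 = 1.24 × 0.08 / 0.01302 = 7.617 d
  layer 2 (fractured sandstone): t_2 = 8.96 × 0.12 / 0.01302 = 82.56 d
  layer 3 (silty sand): t_3 = 2.76 × 0.12 / 0.01302 = 25.43 d
Total t = Σ t_i = 115.6 days.

116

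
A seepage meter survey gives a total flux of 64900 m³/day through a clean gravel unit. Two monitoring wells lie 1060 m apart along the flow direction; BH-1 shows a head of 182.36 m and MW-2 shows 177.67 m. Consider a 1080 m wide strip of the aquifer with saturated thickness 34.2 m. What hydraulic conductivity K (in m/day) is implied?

Cross-sectional area A = 1080 × 34.2 = 36936 m².
Hydraulic gradient i = (182.36 − 177.67) / 1060 = 4.69 / 1060 = 0.004425.
From Q = K·A·i, K = Q / (A·i) = 64900 / (36936 × 0.004425) = 397.1 m/day.

397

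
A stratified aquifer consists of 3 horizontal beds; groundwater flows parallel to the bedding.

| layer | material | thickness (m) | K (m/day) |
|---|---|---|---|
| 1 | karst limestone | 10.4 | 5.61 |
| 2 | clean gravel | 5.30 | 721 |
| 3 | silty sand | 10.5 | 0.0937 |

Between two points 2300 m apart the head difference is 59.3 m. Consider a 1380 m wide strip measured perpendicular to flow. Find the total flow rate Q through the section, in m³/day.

Flow is parallel to layering, so each bed carries its own Darcy discharge and the transmissivities add.
Σ(K_i·b_i) = 5.61×10.4 + 721×5.30 + 0.0937×10.5 = 3881 m²/day.
Hydraulic gradient i = Δh / L = 59.3 / 2300 = 0.02578.
Q = Σ(K_i·b_i) · W · i = 3881 × 1380 × 0.02578 = 1.381e+05 m³/day.

138000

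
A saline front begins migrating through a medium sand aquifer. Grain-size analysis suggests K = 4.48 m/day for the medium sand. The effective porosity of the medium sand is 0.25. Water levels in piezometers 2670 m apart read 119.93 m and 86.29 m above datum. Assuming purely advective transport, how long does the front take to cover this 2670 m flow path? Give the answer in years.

32.4

Hydraulic gradient i = (119.93 − 86.29) / 2670 = 33.64 / 2670 = 0.01260.
Darcy flux q = K · i = 4.480 × 0.01260 = 0.05644 m/day.
Seepage velocity v = q / n_e = 0.05644 / 0.25 = 0.2258 m/day.
Travel time t = L / v = 2670 / 0.2258 = 11826 days = 32.38 years.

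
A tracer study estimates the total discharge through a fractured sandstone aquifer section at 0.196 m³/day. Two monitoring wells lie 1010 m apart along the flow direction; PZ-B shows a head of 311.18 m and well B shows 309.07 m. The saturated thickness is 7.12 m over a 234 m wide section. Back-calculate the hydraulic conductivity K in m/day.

0.0563

Cross-sectional area A = 234 × 7.12 = 1666 m².
Hydraulic gradient i = (311.18 − 309.07) / 1010 = 2.11 / 1010 = 0.002089.
From Q = K·A·i, K = Q / (A·i) = 0.196 / (1666 × 0.002089) = 0.05631 m/day.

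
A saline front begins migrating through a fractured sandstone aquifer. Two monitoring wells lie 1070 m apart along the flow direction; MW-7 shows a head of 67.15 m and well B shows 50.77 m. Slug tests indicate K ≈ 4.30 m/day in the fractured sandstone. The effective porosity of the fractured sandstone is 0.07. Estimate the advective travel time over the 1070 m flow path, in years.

3.12

Hydraulic gradient i = (67.15 − 50.77) / 1070 = 16.38 / 1070 = 0.01531.
Darcy flux q = K · i = 4.300 × 0.01531 = 0.06583 m/day.
Seepage velocity v = q / n_e = 0.06583 / 0.07 = 0.9404 m/day.
Travel time t = L / v = 1070 / 0.9404 = 1138 days = 3.115 years.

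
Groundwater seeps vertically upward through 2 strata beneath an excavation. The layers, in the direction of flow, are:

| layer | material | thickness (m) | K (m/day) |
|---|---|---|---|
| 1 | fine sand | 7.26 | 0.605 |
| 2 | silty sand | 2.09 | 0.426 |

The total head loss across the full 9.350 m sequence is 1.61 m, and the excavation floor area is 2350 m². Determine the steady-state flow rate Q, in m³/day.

224

Flow is perpendicular to layering, so the layers act in series and the equivalent K is the thickness-weighted harmonic mean.
Total thickness L = 7.26 + 2.09 = 9.350 m.
Σ(b_i/K_i) = 7.26/0.605 + 2.09/0.426 = 16.91 d.
K_eq = L / Σ(b_i/K_i) = 9.350 / 16.91 = 0.5531 m/day.
Q = K_eq · A · (Δh/L) = 0.5531 × 2350 × (1.61/9.350) = 223.8 m³/day.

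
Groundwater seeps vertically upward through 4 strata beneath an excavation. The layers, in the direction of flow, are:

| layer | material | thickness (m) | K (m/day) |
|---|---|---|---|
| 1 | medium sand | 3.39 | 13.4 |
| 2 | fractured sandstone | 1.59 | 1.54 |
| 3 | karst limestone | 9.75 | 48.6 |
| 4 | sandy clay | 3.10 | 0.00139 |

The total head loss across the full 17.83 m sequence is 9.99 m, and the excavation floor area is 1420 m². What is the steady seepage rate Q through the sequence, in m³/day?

Flow is perpendicular to layering, so the layers act in series and the equivalent K is the thickness-weighted harmonic mean.
Total thickness L = 3.39 + 1.59 + 9.75 + 3.10 = 17.83 m.
Σ(b_i/K_i) = 3.39/13.4 + 1.59/1.54 + 9.75/48.6 + 3.10/0.00139 = 2232 d.
K_eq = L / Σ(b_i/K_i) = 17.83 / 2232 = 0.007989 m/day.
Q = K_eq · A · (Δh/L) = 0.007989 × 1420 × (9.99/17.83) = 6.356 m³/day.

6.36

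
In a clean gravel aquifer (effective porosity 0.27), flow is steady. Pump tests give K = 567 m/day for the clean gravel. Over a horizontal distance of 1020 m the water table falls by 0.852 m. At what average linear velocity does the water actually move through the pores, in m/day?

1.75

Hydraulic gradient i = Δh / L = 0.852 / 1020 = 0.0008353.
Darcy flux q = K · i = 567.0 × 0.0008353 = 0.4736 m/day.
Seepage velocity v = q / n_e = 0.4736 / 0.27 = 1.754 m/day.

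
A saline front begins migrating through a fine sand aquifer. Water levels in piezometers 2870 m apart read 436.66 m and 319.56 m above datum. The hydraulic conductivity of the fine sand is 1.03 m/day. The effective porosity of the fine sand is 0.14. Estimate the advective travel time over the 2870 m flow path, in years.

Hydraulic gradient i = (436.66 − 319.56) / 2870 = 117.1 / 2870 = 0.04080.
Darcy flux q = K · i = 1.030 × 0.04080 = 0.04203 m/day.
Seepage velocity v = q / n_e = 0.04203 / 0.14 = 0.3002 m/day.
Travel time t = L / v = 2870 / 0.3002 = 9561 days = 26.18 years.

26.2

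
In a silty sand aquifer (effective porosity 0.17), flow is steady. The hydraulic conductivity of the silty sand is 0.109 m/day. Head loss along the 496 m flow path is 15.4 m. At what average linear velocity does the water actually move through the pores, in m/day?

Hydraulic gradient i = Δh / L = 15.4 / 496 = 0.03105.
Darcy flux q = K · i = 0.1090 × 0.03105 = 0.003384 m/day.
Seepage velocity v = q / n_e = 0.003384 / 0.17 = 0.01991 m/day.

0.0199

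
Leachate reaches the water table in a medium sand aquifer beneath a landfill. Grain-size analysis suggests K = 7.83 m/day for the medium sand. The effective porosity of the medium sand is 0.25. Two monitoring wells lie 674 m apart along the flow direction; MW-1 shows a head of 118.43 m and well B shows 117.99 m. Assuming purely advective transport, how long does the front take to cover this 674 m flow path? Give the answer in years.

90.3

Hydraulic gradient i = (118.43 − 117.99) / 674 = 0.44 / 674 = 0.0006528.
Darcy flux q = K · i = 7.830 × 0.0006528 = 0.005112 m/day.
Seepage velocity v = q / n_e = 0.005112 / 0.25 = 0.02045 m/day.
Travel time t = L / v = 674 / 0.02045 = 32964 days = 90.25 years.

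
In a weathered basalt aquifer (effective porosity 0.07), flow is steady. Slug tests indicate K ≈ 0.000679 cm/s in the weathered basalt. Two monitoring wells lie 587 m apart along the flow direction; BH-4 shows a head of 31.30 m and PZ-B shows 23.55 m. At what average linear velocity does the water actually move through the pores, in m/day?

Convert K: 0.000679 cm/s × 864 = 0.5867 m/day.
Hydraulic gradient i = (31.30 − 23.55) / 587 = 7.75 / 587 = 0.01320.
Darcy flux q = K · i = 0.5867 × 0.01320 = 0.007745 m/day.
Seepage velocity v = q / n_e = 0.007745 / 0.07 = 0.1106 m/day.

0.111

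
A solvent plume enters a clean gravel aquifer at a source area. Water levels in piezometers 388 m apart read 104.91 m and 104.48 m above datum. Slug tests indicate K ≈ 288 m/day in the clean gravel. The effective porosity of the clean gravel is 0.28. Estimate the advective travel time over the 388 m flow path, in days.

Hydraulic gradient i = (104.91 − 104.48) / 388 = 0.43 / 388 = 0.001108.
Darcy flux q = K · i = 288.0 × 0.001108 = 0.3192 m/day.
Seepage velocity v = q / n_e = 0.3192 / 0.28 = 1.140 m/day.
Travel time t = L / v = 388 / 1.140 = 340.4 days.

340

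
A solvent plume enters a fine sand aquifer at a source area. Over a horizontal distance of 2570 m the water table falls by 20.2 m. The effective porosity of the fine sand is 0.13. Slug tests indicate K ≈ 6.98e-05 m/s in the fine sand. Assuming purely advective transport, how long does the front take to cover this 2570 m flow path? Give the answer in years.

Convert K: 6.98e-05 m/s × 86400 = 6.031 m/day.
Hydraulic gradient i = Δh / L = 20.2 / 2570 = 0.007860.
Darcy flux q = K · i = 6.031 × 0.007860 = 0.04740 m/day.
Seepage velocity v = q / n_e = 0.04740 / 0.13 = 0.3646 m/day.
Travel time t = L / v = 2570 / 0.3646 = 7048 days = 19.30 years.

19.3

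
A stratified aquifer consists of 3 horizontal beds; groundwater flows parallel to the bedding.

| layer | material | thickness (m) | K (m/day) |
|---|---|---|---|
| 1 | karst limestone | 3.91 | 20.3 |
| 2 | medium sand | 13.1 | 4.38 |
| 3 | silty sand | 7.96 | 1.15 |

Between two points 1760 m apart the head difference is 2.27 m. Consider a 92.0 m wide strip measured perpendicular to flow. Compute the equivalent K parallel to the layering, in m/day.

Flow is parallel to layering, so each bed carries its own Darcy discharge and the transmissivities add.
Σ(K_i·b_i) = 20.3×3.91 + 4.38×13.1 + 1.15×7.96 = 145.9 m²/day.
Total thickness b = 24.97 m, so K_eq = Σ(K_i·b_i)/b = 5.843 m/day.

5.84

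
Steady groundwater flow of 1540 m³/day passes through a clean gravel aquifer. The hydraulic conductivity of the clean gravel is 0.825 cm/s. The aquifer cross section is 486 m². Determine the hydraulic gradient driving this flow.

Convert K: 0.825 cm/s × 864 = 712.8 m/day.
From Q = K·A·i, i = Q / (K·A) = 1540 / (712.8 × 486.0) = 0.004445.

0.00445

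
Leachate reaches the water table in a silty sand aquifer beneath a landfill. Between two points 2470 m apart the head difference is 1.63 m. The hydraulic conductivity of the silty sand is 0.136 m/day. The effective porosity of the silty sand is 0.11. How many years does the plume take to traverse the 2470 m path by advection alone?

Hydraulic gradient i = Δh / L = 1.63 / 2470 = 0.0006599.
Darcy flux q = K · i = 0.1360 × 0.0006599 = 8.975e-05 m/day.
Seepage velocity v = q / n_e = 8.975e-05 / 0.11 = 0.0008159 m/day.
Travel time t = L / v = 2470 / 0.0008159 = 3.027e+06 days = 8288 years.

8290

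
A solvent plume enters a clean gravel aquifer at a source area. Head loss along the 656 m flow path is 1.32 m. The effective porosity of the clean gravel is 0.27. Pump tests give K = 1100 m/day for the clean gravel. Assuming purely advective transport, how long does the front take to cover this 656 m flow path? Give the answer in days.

80.0

Hydraulic gradient i = Δh / L = 1.32 / 656 = 0.002012.
Darcy flux q = K · i = 1100 × 0.002012 = 2.213 m/day.
Seepage velocity v = q / n_e = 2.213 / 0.27 = 8.198 m/day.
Travel time t = L / v = 656 / 8.198 = 80.02 days.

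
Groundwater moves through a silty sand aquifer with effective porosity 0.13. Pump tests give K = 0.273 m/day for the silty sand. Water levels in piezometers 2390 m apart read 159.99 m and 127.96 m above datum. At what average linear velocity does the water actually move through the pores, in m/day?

0.0281

Hydraulic gradient i = (159.99 − 127.96) / 2390 = 32.03 / 2390 = 0.01340.
Darcy flux q = K · i = 0.2730 × 0.01340 = 0.003659 m/day.
Seepage velocity v = q / n_e = 0.003659 / 0.13 = 0.02814 m/day.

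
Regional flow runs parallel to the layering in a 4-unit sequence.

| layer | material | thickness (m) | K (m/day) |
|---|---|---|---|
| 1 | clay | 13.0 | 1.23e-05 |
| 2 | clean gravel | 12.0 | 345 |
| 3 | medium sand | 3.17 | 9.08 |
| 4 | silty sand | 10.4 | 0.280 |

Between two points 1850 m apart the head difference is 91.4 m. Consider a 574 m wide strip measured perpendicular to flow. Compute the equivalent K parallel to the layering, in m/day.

108

Flow is parallel to layering, so each bed carries its own Darcy discharge and the transmissivities add.
Σ(K_i·b_i) = 1.23e-05×13.0 + 345×12.0 + 9.08×3.17 + 0.280×10.4 = 4172 m²/day.
Total thickness b = 38.57 m, so K_eq = Σ(K_i·b_i)/b = 108.2 m/day.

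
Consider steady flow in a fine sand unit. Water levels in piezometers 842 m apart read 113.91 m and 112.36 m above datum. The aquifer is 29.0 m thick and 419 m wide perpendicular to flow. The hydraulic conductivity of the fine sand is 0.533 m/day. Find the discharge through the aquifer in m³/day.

Cross-sectional area A = 419 × 29.0 = 12151 m².
Hydraulic gradient i = (113.91 − 112.36) / 842 = 1.55 / 842 = 0.001841.
Darcy's law: Q = K · A · i = 0.5330 × 12151 × 0.001841 = 11.92 m³/day.

11.9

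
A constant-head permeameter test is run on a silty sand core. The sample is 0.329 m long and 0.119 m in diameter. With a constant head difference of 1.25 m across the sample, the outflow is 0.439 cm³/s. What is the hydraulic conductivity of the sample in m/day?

0.898

Cross-sectional area A = π·(d/2)² = π × (0.119/2)² = 0.01112 m².
Convert discharge: 0.439 cm³/s = 4.390e-07 m³/s.
Darcy's law rearranged: K = Q·L / (A·Δh) = 4.390e-07 × 0.329 / (0.01112 × 1.25) = 1.039e-05 m/s = 0.8976 m/day.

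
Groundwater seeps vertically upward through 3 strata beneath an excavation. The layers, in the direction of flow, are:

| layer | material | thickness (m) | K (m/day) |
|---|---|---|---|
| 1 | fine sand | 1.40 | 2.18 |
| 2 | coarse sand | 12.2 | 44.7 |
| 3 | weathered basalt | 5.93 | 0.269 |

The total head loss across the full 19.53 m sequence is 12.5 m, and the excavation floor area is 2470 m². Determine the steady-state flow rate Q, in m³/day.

Flow is perpendicular to layering, so the layers act in series and the equivalent K is the thickness-weighted harmonic mean.
Total thickness L = 1.40 + 12.2 + 5.93 = 19.53 m.
Σ(b_i/K_i) = 1.40/2.18 + 12.2/44.7 + 5.93/0.269 = 22.96 d.
K_eq = L / Σ(b_i/K_i) = 19.53 / 22.96 = 0.8506 m/day.
Q = K_eq · A · (Δh/L) = 0.8506 × 2470 × (12.5/19.53) = 1345 m³/day.

1340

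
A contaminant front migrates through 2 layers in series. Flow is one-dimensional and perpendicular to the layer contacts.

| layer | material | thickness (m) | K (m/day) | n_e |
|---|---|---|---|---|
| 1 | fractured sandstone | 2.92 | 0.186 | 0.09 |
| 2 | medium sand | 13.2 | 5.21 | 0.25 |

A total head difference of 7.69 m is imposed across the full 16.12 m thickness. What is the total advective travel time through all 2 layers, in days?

8.45

With flow normal to the layers, continuity requires the same specific discharge q through every layer.
Σ(b_i/K_i) = 2.92/0.186 + 13.2/5.21 = 18.23 d.
q = Δh / Σ(b_i/K_i) = 7.69 / 18.23 = 0.4218 m/day.
In each layer the seepage velocity is v_i = q/n_i, so the layer transit time is t_i = b_i·n_i / q:
  layer 1 (fractured sandstone): t_1 = 2.92 × 0.09 / 0.4218 = 0.6231 d
  layer 2 (medium sand): t_2 = 13.2 × 0.25 / 0.4218 = 7.824 d
Total t = Σ t_i = 8.447 days.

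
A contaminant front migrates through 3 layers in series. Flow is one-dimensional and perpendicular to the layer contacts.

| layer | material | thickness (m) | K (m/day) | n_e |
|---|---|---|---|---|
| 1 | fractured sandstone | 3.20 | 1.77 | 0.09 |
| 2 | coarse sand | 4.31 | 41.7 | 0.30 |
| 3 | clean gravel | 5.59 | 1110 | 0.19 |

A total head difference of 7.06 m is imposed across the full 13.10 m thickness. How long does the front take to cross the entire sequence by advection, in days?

With flow normal to the layers, continuity requires the same specific discharge q through every layer.
Σ(b_i/K_i) = 3.20/1.77 + 4.31/41.7 + 5.59/1110 = 1.916 d.
q = Δh / Σ(b_i/K_i) = 7.06 / 1.916 = 3.684 m/day.
In each layer the seepage velocity is v_i = q/n_i, so the layer transit time is t_i = b_i·n_i / q:
  layer 1 (fractured sandstone): t_1 = 3.20 × 0.09 / 3.684 = 0.07817 d
  layer 2 (coarse sand): t_2 = 4.31 × 0.30 / 3.684 = 0.3510 d
  layer 3 (clean gravel): t_3 = 5.59 × 0.19 / 3.684 = 0.2883 d
Total t = Σ t_i = 0.7174 days.

0.717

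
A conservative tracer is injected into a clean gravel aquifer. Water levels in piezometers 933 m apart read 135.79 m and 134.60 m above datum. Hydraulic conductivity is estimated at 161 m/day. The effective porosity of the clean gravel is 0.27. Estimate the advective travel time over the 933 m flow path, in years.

Hydraulic gradient i = (135.79 − 134.60) / 933 = 1.19 / 933 = 0.001275.
Darcy flux q = K · i = 161.0 × 0.001275 = 0.2053 m/day.
Seepage velocity v = q / n_e = 0.2053 / 0.27 = 0.7605 m/day.
Travel time t = L / v = 933 / 0.7605 = 1227 days = 3.359 years.

3.36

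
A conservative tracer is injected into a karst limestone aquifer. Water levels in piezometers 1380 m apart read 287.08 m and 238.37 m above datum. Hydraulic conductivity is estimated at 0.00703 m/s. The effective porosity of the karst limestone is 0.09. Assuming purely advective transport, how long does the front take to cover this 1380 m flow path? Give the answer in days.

5.79

Convert K: 0.00703 m/s × 86400 = 607.4 m/day.
Hydraulic gradient i = (287.08 − 238.37) / 1380 = 48.71 / 1380 = 0.03530.
Darcy flux q = K · i = 607.4 × 0.03530 = 21.44 m/day.
Seepage velocity v = q / n_e = 21.44 / 0.09 = 238.2 m/day.
Travel time t = L / v = 1380 / 238.2 = 5.793 days.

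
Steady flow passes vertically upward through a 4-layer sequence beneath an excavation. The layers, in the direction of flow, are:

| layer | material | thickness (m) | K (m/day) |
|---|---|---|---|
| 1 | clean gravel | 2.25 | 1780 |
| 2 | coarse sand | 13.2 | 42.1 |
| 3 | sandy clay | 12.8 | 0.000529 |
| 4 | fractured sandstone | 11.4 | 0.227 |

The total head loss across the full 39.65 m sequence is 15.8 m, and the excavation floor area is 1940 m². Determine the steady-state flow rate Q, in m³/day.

Flow is perpendicular to layering, so the layers act in series and the equivalent K is the thickness-weighted harmonic mean.
Total thickness L = 2.25 + 13.2 + 12.8 + 11.4 = 39.65 m.
Σ(b_i/K_i) = 2.25/1780 + 13.2/42.1 + 12.8/0.000529 + 11.4/0.227 = 24247 d.
K_eq = L / Σ(b_i/K_i) = 39.65 / 24247 = 0.001635 m/day.
Q = K_eq · A · (Δh/L) = 0.001635 × 1940 × (15.8/39.65) = 1.264 m³/day.

1.26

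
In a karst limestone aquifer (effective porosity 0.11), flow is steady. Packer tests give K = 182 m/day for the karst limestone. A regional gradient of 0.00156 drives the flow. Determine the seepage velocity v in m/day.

2.58

Hydraulic gradient i = 0.00156.
Darcy flux q = K · i = 182.0 × 0.001560 = 0.2839 m/day.
Seepage velocity v = q / n_e = 0.2839 / 0.11 = 2.581 m/day.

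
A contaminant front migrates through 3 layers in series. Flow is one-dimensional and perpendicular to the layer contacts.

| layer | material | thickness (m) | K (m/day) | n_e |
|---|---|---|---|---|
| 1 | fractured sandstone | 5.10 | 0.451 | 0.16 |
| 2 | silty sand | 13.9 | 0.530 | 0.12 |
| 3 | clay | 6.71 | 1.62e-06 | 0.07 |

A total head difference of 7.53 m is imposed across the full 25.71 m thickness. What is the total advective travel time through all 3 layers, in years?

With flow normal to the layers, continuity requires the same specific discharge q through every layer.
Σ(b_i/K_i) = 5.10/0.451 + 13.9/0.530 + 6.71/1.62e-06 = 4.142e+06 d.
q = Δh / Σ(b_i/K_i) = 7.53 / 4.142e+06 = 1.818e-06 m/day.
In each layer the seepage velocity is v_i = q/n_i, so the layer transit time is t_i = b_i·n_i / q:
  layer 1 (fractured sandstone): t_1 = 5.10 × 0.16 / 1.818e-06 = 4.489e+05 d
  layer 2 (silty sand): t_2 = 13.9 × 0.12 / 1.818e-06 = 9.175e+05 d
  layer 3 (clay): t_3 = 6.71 × 0.07 / 1.818e-06 = 2.584e+05 d
Total t = Σ t_i = 1.625e+06 days = 4448 years.

4450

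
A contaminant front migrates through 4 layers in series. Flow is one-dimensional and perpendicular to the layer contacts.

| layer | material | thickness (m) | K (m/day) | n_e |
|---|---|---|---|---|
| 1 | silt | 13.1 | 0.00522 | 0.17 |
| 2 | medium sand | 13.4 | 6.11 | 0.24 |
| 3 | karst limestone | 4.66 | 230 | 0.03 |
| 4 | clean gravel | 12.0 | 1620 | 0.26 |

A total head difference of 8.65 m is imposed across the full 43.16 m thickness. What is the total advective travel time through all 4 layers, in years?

6.92

With flow normal to the layers, continuity requires the same specific discharge q through every layer.
Σ(b_i/K_i) = 13.1/0.00522 + 13.4/6.11 + 4.66/230 + 12.0/1620 = 2512 d.
q = Δh / Σ(b_i/K_i) = 8.65 / 2512 = 0.003444 m/day.
In each layer the seepage velocity is v_i = q/n_i, so the layer transit time is t_i = b_i·n_i / q:
  layer 1 (silt): t_1 = 13.1 × 0.17 / 0.003444 = 646.7 d
  layer 2 (medium sand): t_2 = 13.4 × 0.24 / 0.003444 = 933.9 d
  layer 3 (karst limestone): t_3 = 4.66 × 0.03 / 0.003444 = 40.60 d
  layer 4 (clean gravel): t_4 = 12.0 × 0.26 / 0.003444 = 906.0 d
Total t = Σ t_i = 2527 days = 6.919 years.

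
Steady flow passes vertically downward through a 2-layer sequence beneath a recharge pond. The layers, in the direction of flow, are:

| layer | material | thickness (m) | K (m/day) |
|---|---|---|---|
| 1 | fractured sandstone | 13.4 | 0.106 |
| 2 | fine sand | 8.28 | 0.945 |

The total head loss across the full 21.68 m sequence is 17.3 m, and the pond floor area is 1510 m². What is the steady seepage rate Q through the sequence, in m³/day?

Flow is perpendicular to layering, so the layers act in series and the equivalent K is the thickness-weighted harmonic mean.
Total thickness L = 13.4 + 8.28 = 21.68 m.
Σ(b_i/K_i) = 13.4/0.106 + 8.28/0.945 = 135.2 d.
K_eq = L / Σ(b_i/K_i) = 21.68 / 135.2 = 0.1604 m/day.
Q = K_eq · A · (Δh/L) = 0.1604 × 1510 × (17.3/21.68) = 193.3 m³/day.

193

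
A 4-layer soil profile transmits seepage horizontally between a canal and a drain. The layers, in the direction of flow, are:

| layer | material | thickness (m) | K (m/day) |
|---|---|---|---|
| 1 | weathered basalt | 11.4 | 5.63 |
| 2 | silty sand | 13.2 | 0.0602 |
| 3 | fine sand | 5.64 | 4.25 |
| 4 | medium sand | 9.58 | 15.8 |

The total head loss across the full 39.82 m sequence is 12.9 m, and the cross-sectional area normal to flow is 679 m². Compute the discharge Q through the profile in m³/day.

Flow is perpendicular to layering, so the layers act in series and the equivalent K is the thickness-weighted harmonic mean.
Total thickness L = 11.4 + 13.2 + 5.64 + 9.58 = 39.82 m.
Σ(b_i/K_i) = 11.4/5.63 + 13.2/0.0602 + 5.64/4.25 + 9.58/15.8 = 223.2 d.
K_eq = L / Σ(b_i/K_i) = 39.82 / 223.2 = 0.1784 m/day.
Q = K_eq · A · (Δh/L) = 0.1784 × 679 × (12.9/39.82) = 39.24 m³/day.

39.2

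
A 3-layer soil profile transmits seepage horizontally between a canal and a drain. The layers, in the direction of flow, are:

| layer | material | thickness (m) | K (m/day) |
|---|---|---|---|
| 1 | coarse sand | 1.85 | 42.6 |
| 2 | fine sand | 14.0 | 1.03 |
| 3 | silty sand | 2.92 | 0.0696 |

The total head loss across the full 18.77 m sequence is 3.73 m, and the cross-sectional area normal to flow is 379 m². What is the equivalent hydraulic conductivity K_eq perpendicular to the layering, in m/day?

0.338

Flow is perpendicular to layering, so the layers act in series and the equivalent K is the thickness-weighted harmonic mean.
Total thickness L = 1.85 + 14.0 + 2.92 = 18.77 m.
Σ(b_i/K_i) = 1.85/42.6 + 14.0/1.03 + 2.92/0.0696 = 55.59 d.
K_eq = L / Σ(b_i/K_i) = 18.77 / 55.59 = 0.3377 m/day.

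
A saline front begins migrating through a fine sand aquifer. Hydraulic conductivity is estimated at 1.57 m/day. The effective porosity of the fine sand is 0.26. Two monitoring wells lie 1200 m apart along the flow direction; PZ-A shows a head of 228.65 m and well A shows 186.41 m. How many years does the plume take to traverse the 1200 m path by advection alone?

15.5

Hydraulic gradient i = (228.65 − 186.41) / 1200 = 42.24 / 1200 = 0.03520.
Darcy flux q = K · i = 1.570 × 0.03520 = 0.05526 m/day.
Seepage velocity v = q / n_e = 0.05526 / 0.26 = 0.2126 m/day.
Travel time t = L / v = 1200 / 0.2126 = 5646 days = 15.46 years.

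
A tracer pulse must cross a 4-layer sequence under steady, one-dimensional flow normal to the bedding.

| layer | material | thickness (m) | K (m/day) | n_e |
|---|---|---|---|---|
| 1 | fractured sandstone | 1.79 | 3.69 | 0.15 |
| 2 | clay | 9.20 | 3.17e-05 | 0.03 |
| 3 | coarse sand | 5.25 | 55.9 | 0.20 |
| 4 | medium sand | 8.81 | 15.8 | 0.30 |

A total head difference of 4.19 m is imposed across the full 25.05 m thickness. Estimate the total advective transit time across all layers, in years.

804

With flow normal to the layers, continuity requires the same specific discharge q through every layer.
Σ(b_i/K_i) = 1.79/3.69 + 9.20/3.17e-05 + 5.25/55.9 + 8.81/15.8 = 2.902e+05 d.
q = Δh / Σ(b_i/K_i) = 4.19 / 2.902e+05 = 1.444e-05 m/day.
In each layer the seepage velocity is v_i = q/n_i, so the layer transit time is t_i = b_i·n_i / q:
  layer 1 (fractured sandstone): t_1 = 1.79 × 0.15 / 1.444e-05 = 18598 d
  layer 2 (clay): t_2 = 9.20 × 0.03 / 1.444e-05 = 19117 d
  layer 3 (coarse sand): t_3 = 5.25 × 0.20 / 1.444e-05 = 72729 d
  layer 4 (medium sand): t_4 = 8.81 × 0.30 / 1.444e-05 = 1.831e+05 d
Total t = Σ t_i = 2.935e+05 days = 803.6 years.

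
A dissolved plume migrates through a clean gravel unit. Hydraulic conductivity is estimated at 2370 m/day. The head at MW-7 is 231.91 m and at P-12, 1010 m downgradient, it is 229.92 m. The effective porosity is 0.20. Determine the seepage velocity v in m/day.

23.3

Hydraulic gradient i = (231.91 − 229.92) / 1010 = 1.99 / 1010 = 0.001970.
Darcy flux q = K · i = 2370 × 0.001970 = 4.670 m/day.
Seepage velocity v = q / n_e = 4.670 / 0.20 = 23.35 m/day.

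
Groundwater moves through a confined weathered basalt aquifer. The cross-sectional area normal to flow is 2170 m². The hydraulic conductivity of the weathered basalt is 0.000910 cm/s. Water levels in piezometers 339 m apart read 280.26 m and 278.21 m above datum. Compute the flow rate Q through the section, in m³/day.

10.3

Convert K: 0.000910 cm/s × 864 = 0.7862 m/day.
Hydraulic gradient i = (280.26 − 278.21) / 339 = 2.05 / 339 = 0.006047.
Darcy's law: Q = K · A · i = 0.7862 × 2170 × 0.006047 = 10.32 m³/day.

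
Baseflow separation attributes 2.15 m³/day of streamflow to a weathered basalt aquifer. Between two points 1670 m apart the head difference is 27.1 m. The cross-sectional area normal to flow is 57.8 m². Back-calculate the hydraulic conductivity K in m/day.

2.29

Hydraulic gradient i = Δh / L = 27.1 / 1670 = 0.01623.
From Q = K·A·i, K = Q / (A·i) = 2.15 / (57.80 × 0.01623) = 2.292 m/day.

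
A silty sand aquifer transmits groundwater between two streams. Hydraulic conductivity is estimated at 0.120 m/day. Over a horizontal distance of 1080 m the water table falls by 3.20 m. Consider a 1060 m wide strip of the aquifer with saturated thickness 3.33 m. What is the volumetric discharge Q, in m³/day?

1.26

Cross-sectional area A = 1060 × 3.33 = 3530 m².
Hydraulic gradient i = Δh / L = 3.20 / 1080 = 0.002963.
Darcy's law: Q = K · A · i = 0.1200 × 3530 × 0.002963 = 1.255 m³/day.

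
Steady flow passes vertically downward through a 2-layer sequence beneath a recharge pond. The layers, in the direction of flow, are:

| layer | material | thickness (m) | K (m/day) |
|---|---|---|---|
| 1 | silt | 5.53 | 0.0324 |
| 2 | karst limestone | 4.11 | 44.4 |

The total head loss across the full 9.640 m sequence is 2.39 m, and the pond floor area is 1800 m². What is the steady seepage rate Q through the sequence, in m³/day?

Flow is perpendicular to layering, so the layers act in series and the equivalent K is the thickness-weighted harmonic mean.
Total thickness L = 5.53 + 4.11 = 9.640 m.
Σ(b_i/K_i) = 5.53/0.0324 + 4.11/44.4 = 170.8 d.
K_eq = L / Σ(b_i/K_i) = 9.640 / 170.8 = 0.05645 m/day.
Q = K_eq · A · (Δh/L) = 0.05645 × 1800 × (2.39/9.640) = 25.19 m³/day.

25.2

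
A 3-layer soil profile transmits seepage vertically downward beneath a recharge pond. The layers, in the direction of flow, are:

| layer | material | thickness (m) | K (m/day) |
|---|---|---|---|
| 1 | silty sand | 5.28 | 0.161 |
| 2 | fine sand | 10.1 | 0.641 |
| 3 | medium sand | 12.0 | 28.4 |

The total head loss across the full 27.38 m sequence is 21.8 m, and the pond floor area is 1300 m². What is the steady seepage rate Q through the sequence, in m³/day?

579

Flow is perpendicular to layering, so the layers act in series and the equivalent K is the thickness-weighted harmonic mean.
Total thickness L = 5.28 + 10.1 + 12.0 = 27.38 m.
Σ(b_i/K_i) = 5.28/0.161 + 10.1/0.641 + 12.0/28.4 = 48.97 d.
K_eq = L / Σ(b_i/K_i) = 27.38 / 48.97 = 0.5591 m/day.
Q = K_eq · A · (Δh/L) = 0.5591 × 1300 × (21.8/27.38) = 578.7 m³/day.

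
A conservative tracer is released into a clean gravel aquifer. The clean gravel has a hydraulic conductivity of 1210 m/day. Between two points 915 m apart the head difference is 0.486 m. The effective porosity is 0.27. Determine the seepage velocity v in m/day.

Hydraulic gradient i = Δh / L = 0.486 / 915 = 0.0005311.
Darcy flux q = K · i = 1210 × 0.0005311 = 0.6427 m/day.
Seepage velocity v = q / n_e = 0.6427 / 0.27 = 2.380 m/day.

2.38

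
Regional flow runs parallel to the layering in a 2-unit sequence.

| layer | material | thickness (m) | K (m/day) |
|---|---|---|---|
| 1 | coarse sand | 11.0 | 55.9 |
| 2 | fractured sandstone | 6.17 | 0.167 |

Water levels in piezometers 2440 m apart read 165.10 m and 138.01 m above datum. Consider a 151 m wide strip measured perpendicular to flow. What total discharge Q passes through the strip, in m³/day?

1030

Flow is parallel to layering, so each bed carries its own Darcy discharge and the transmissivities add.
Σ(K_i·b_i) = 55.9×11.0 + 0.167×6.17 = 615.9 m²/day.
Hydraulic gradient i = (165.10 − 138.01) / 2440 = 27.09 / 2440 = 0.01110.
Q = Σ(K_i·b_i) · W · i = 615.9 × 151 × 0.01110 = 1033 m³/day.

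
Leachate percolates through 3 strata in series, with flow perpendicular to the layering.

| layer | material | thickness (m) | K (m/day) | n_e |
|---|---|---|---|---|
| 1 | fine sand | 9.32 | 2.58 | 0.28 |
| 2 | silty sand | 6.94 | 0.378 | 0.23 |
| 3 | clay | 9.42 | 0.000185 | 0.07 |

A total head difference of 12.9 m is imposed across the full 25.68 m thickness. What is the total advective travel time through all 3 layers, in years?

52.6

With flow normal to the layers, continuity requires the same specific discharge q through every layer.
Σ(b_i/K_i) = 9.32/2.58 + 6.94/0.378 + 9.42/0.000185 = 50941 d.
q = Δh / Σ(b_i/K_i) = 12.9 / 50941 = 0.0002532 m/day.
In each layer the seepage velocity is v_i = q/n_i, so the layer transit time is t_i = b_i·n_i / q:
  layer 1 (fine sand): t_1 = 9.32 × 0.28 / 0.0002532 = 10305 d
  layer 2 (silty sand): t_2 = 6.94 × 0.23 / 0.0002532 = 6303 d
  layer 3 (clay): t_3 = 9.42 × 0.07 / 0.0002532 = 2604 d
Total t = Σ t_i = 19212 days = 52.60 years.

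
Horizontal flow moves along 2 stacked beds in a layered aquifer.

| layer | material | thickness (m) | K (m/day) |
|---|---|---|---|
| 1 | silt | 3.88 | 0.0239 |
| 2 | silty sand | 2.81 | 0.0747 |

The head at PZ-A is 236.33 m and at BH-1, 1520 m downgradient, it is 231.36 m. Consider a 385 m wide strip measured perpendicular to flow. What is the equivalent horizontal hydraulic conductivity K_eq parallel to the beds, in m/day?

0.0452

Flow is parallel to layering, so each bed carries its own Darcy discharge and the transmissivities add.
Σ(K_i·b_i) = 0.0239×3.88 + 0.0747×2.81 = 0.3026 m²/day.
Total thickness b = 6.690 m, so K_eq = Σ(K_i·b_i)/b = 0.04524 m/day.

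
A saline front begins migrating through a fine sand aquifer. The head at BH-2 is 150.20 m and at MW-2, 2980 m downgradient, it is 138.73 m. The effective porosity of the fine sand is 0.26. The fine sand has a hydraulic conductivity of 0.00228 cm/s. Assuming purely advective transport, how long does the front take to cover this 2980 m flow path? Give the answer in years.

Convert K: 0.00228 cm/s × 864 = 1.970 m/day.
Hydraulic gradient i = (150.20 − 138.73) / 2980 = 11.47 / 2980 = 0.003849.
Darcy flux q = K · i = 1.970 × 0.003849 = 0.007582 m/day.
Seepage velocity v = q / n_e = 0.007582 / 0.26 = 0.02916 m/day.
Travel time t = L / v = 2980 / 0.02916 = 1.022e+05 days = 279.8 years.

280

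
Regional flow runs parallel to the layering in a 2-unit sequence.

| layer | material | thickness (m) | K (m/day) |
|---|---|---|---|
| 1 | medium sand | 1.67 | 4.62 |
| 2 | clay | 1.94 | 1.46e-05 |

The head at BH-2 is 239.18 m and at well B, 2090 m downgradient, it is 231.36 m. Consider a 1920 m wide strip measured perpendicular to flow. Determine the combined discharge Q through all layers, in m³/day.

Flow is parallel to layering, so each bed carries its own Darcy discharge and the transmissivities add.
Σ(K_i·b_i) = 4.62×1.67 + 1.46e-05×1.94 = 7.715 m²/day.
Hydraulic gradient i = (239.18 − 231.36) / 2090 = 7.82 / 2090 = 0.003742.
Q = Σ(K_i·b_i) · W · i = 7.715 × 1920 × 0.003742 = 55.43 m³/day.

55.4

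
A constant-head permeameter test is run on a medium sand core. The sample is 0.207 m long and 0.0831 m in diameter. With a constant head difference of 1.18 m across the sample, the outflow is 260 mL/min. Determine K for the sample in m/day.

12.1

Cross-sectional area A = π·(d/2)² = π × (0.0831/2)² = 0.005424 m².
Convert discharge: 260 mL/min = 4.333e-06 m³/s.
Darcy's law rearranged: K = Q·L / (A·Δh) = 4.333e-06 × 0.207 / (0.005424 × 1.18) = 0.0001402 m/s = 12.11 m/day.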